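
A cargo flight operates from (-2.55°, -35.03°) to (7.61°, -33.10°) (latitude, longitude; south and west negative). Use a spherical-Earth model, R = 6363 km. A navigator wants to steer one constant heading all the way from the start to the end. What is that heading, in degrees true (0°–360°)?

10.7°

Meridional parts: M(φ₁)=-0.0445, M(φ₂)=+0.1332 → ΔM = +0.1777;  Δλ = +0.0337 rad
tan C = Δλ / ΔM = +0.1895 → C = 10.73°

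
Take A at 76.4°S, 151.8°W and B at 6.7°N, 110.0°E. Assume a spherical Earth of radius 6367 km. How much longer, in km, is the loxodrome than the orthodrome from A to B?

682 km

Great circle: cos σ = sin φ₁ sin φ₂ + cos φ₁ cos φ₂ cos Δλ,  σ = 1.7180 rad → d_gc = 10938.7 km
Rhumb line: Δψ = +2.2438, q = Δφ/Δψ = 0.6464, d_rh = R√(Δφ²+q²Δλ²) = 11620.3 km
Excess = 11620.3 − 10938.7 = 681.6 ≈ 682 km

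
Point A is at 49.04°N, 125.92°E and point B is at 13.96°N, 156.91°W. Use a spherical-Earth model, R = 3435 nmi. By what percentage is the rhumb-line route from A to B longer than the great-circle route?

Great circle: σ = 1.2414 rad → d_gc = Rσ = 4264.3 nmi
Rhumb: Δφ = -0.6123, Δλ = +1.3469, Δψ = -0.7388, q = Δφ/Δψ = 0.8287 → d_rh = R√(Δφ²+q²Δλ²) = 4373.1 nmi
Excess = (4373.1 − 4264.3) / 4264.3 = 108.8 / 4264.3 = 2.551% ≈ 2.6%

2.6%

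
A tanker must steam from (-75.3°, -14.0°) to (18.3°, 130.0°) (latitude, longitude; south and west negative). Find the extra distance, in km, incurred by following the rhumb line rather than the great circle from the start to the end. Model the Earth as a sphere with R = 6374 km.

1828 km

Great circle: cos σ = sin φ₁ sin φ₂ + cos φ₁ cos φ₂ cos Δλ,  σ = 2.0928 rad → d_gc = 13339.6 km
Rhumb line: Δψ = +2.3730, q = Δφ/Δψ = 0.6884, d_rh = R√(Δφ²+q²Δλ²) = 15167.4 km
Excess = 15167.4 − 13339.6 = 1827.8 ≈ 1828 km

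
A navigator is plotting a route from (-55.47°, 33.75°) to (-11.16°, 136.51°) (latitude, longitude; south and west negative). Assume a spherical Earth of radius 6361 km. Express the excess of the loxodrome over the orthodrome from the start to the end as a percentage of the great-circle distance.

Great circle: σ = 1.5342 rad → d_gc = Rσ = 9758.8 km
Rhumb: Δφ = +0.7734, Δλ = +1.7935, Δψ = +0.9726, q = Δφ/Δψ = 0.7951 → d_rh = R√(Δφ²+q²Δλ²) = 10319.4 km
Excess = (10319.4 − 9758.8) / 9758.8 = 560.6 / 9758.8 = 5.74% ≈ 5.7%

5.7%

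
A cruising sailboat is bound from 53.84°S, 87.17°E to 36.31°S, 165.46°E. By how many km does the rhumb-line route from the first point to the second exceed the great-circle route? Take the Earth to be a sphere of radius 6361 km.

271 km

Great circle: cos σ = sin φ₁ sin φ₂ + cos φ₁ cos φ₂ cos Δλ,  σ = 0.9587 rad → d_gc = 6098.3 km
Rhumb line: Δψ = +0.4385, q = Δφ/Δψ = 0.6978, d_rh = R√(Δφ²+q²Δλ²) = 6369.7 km
Excess = 6369.7 − 6098.3 = 271.4 ≈ 271 km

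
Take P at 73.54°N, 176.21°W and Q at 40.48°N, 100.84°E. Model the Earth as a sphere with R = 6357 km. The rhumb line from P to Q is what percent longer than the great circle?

6.8%

Great circle: σ = 0.8645 rad → d_gc = Rσ = 5495.5 km
Rhumb: Δφ = -0.5770, Δλ = -1.4478, Δψ = -1.1596, q = Δφ/Δψ = 0.4976 → d_rh = R√(Δφ²+q²Δλ²) = 5867.2 km
Excess = (5867.2 − 5495.5) / 5495.5 = 371.7 / 5495.5 = 6.76% ≈ 6.8%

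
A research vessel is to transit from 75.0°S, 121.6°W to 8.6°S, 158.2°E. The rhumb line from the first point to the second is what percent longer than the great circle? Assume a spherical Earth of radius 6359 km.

4.6%

Great circle: σ = 1.3817 rad → d_gc = Rσ = 8786.1 km
Rhumb: Δφ = +1.1589, Δλ = -1.3998, Δψ = +1.8769, q = Δφ/Δψ = 0.6174 → d_rh = R√(Δφ²+q²Δλ²) = 9193.1 km
Excess = (9193.1 − 8786.1) / 8786.1 = 407.0 / 8786.1 = 4.63% ≈ 4.6%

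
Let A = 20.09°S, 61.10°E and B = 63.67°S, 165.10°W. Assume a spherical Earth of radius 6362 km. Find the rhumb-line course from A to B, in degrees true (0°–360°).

Δψ = ln[tan(π/4+φ₂/2)/tan(π/4+φ₁/2)] = -1.0948
Δλ = +2.3353 rad (taken the short way round)
course = atan2(Δλ, Δψ) = 115.12°

115.1°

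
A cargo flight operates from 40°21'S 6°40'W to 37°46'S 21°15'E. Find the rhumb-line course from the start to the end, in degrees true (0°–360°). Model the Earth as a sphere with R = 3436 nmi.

83.2°

Meridional parts: M(φ₁)=-0.7709, M(φ₂)=-0.7128 → ΔM = +0.0581;  Δλ = +0.4872 rad
tan C = Δλ / ΔM = +8.3896 → C = 83.20°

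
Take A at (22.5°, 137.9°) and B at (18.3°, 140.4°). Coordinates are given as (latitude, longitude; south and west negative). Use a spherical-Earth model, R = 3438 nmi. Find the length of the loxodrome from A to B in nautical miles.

289 nmi

Δψ = ln[tan(π/4+φ₂/2)/tan(π/4+φ₁/2)] = -0.0782;  Δφ = -0.0733 rad,  Δλ = +0.0436 rad
q = Δφ/Δψ = 0.9370
d = R·√(Δφ² + q²Δλ²) = 3438·0.08393 = 289 nmi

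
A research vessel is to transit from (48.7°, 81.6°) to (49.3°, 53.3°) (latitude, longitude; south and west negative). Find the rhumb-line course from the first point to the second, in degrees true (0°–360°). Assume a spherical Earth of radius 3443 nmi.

271.9°

Δψ = ln[tan(π/4+φ₂/2)/tan(π/4+φ₁/2)] = +0.0160
Δλ = -0.4939 rad (taken the short way round)
course = atan2(Δλ, Δψ) = 271.85°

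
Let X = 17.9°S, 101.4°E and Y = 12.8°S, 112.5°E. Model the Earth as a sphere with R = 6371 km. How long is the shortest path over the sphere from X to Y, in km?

1318 km

cos σ = sin φ₁ sin φ₂ + cos φ₁ cos φ₂ cos Δλ
      = sin(-17.90°)sin(-12.80°) + cos(-17.90°)cos(-12.80°)cos(11.10°) = 0.9787
σ = 11.852° → d = Rσ = 6371·0.20686 = 1318 km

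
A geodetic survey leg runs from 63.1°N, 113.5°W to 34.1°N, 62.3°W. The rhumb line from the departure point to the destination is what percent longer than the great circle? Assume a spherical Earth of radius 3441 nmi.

2.0%

Great circle: σ = 0.7455 rad → d_gc = Rσ = 2565.4 nmi
Rhumb: Δφ = -0.5061, Δλ = +0.8936, Δψ = -0.7969, q = Δφ/Δψ = 0.6352 → d_rh = R√(Δφ²+q²Δλ²) = 2616.8 nmi
Excess = (2616.8 − 2565.4) / 2565.4 = 51.4 / 2565.4 = 2.00% ≈ 2.0%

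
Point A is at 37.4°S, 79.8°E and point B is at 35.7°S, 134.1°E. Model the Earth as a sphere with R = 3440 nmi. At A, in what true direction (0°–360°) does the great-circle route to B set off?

104.9°

θ = atan2( sin Δλ·cos φ₂ ,  cos φ₁ sin φ₂ − sin φ₁ cos φ₂ cos Δλ )
  = atan2(+0.6595, -0.1757) = 104.92°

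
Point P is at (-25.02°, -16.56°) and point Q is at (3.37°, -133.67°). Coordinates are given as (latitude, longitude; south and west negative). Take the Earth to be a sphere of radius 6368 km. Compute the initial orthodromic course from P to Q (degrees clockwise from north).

θ = atan2( sin Δλ·cos φ₂ ,  cos φ₁ sin φ₂ − sin φ₁ cos φ₂ cos Δλ )
  = atan2(-0.8886, -0.1391) = 261.10°

261.1°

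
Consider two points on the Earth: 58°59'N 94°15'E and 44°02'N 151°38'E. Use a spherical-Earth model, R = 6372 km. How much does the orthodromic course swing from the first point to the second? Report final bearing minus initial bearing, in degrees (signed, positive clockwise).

Initial bearing θ₁ = atan2(sin Δλ cos φ₂, cos φ₁ sin φ₂ − sin φ₁ cos φ₂ cos Δλ) = 87.54°
Final bearing θ₂ = (initial bearing from the destination back to the start) + 180° = 134.27°
Δθ = θ₂ − θ₁ = +46.7°

+46.7°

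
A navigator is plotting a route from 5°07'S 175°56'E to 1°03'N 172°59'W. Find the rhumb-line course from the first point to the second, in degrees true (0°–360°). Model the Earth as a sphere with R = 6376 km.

Meridional parts: M(φ₁)=-0.0894, M(φ₂)=+0.0183 → ΔM = +0.1077;  Δλ = +0.1934 rad
tan C = Δλ / ΔM = +1.7953 → C = 60.88°

60.9°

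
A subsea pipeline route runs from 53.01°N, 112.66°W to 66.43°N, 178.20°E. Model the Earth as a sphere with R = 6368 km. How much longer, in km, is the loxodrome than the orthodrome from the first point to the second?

Great circle: cos σ = sin φ₁ sin φ₂ + cos φ₁ cos φ₂ cos Δλ,  σ = 0.6133 rad → d_gc = 3905.3 km
Rhumb line: Δψ = +0.4720, q = Δφ/Δψ = 0.4962, d_rh = R√(Δφ²+q²Δλ²) = 4094.3 km
Excess = 4094.3 − 3905.3 = 189.0 ≈ 189 km

189 km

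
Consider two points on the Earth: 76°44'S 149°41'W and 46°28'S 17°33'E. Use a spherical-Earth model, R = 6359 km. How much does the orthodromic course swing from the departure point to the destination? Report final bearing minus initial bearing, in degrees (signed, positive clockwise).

At departure: θ₁ = atan2(sin Δλ cos φ₂, cos φ₁ sin φ₂ − sin φ₁ cos φ₂ cos Δλ) = 169.49°
At arrival: θ₂ = atan2(sin Δλ cos φ₁, −cos φ₂ sin φ₁ + sin φ₂ cos φ₁ cos Δλ) = 3.49°
Δθ = θ₂ − θ₁ = -166.0°

-166.0°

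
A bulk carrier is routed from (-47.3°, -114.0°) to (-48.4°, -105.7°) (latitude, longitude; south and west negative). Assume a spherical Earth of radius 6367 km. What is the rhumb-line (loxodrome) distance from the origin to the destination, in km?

Rhumb course C = atan2(Δλ, Δψ) with Δψ = ln[tan(π/4+φ₂/2)/tan(π/4+φ₁/2)] = -0.0286, Δλ = +0.1449 → C = 101.17°
d = R·|Δφ| / |cos C| = 6367·0.01920 / 0.19376 = 631 km

631 km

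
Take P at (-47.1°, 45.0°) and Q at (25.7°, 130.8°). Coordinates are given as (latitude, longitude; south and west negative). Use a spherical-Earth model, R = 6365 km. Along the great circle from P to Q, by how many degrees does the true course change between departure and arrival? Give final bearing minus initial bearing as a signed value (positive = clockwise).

At departure: θ₁ = atan2(sin Δλ cos φ₂, cos φ₁ sin φ₂ − sin φ₁ cos φ₂ cos Δλ) = 69.08°
At arrival: θ₂ = atan2(sin Δλ cos φ₁, −cos φ₂ sin φ₁ + sin φ₂ cos φ₁ cos Δλ) = 44.88°
Δθ = θ₂ − θ₁ = -24.2°

-24.2°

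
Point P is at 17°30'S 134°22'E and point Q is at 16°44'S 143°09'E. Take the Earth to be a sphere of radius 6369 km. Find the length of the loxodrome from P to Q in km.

937 km

Δψ = ln[tan(π/4+φ₂/2)/tan(π/4+φ₁/2)] = +0.0140;  Δφ = +0.0134 rad,  Δλ = +0.1533 rad
q = Δφ/Δψ = 0.9557
d = R·√(Δφ² + q²Δλ²) = 6369·0.14712 = 937 km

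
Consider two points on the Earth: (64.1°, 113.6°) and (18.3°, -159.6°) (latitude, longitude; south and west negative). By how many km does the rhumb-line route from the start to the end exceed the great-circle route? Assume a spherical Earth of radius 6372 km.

Great circle: cos σ = sin φ₁ sin φ₂ + cos φ₁ cos φ₂ cos Δλ,  σ = 1.2602 rad → d_gc = 8030.1 km
Rhumb line: Δψ = -1.1449, q = Δφ/Δψ = 0.6982, d_rh = R√(Δφ²+q²Δλ²) = 8447.9 km
Excess = 8447.9 − 8030.1 = 417.8 ≈ 418 km

418 km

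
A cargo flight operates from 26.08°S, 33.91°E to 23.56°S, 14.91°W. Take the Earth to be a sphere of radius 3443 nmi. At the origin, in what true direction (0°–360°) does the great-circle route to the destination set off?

262.3°

θ = atan2( sin Δλ·cos φ₂ ,  cos φ₁ sin φ₂ − sin φ₁ cos φ₂ cos Δλ )
  = atan2(-0.6899, -0.0937) = 262.27°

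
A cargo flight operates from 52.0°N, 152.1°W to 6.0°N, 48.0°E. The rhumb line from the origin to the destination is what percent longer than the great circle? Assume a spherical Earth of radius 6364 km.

Great circle: σ = 2.0859 rad → d_gc = Rσ = 13274.7 km
Rhumb: Δφ = -0.8029, Δλ = -2.7908, Δψ = -0.9613, q = Δφ/Δψ = 0.8352 → d_rh = R√(Δφ²+q²Δλ²) = 15689.2 km
Excess = (15689.2 − 13274.7) / 13274.7 = 2414.5 / 13274.7 = 18.19% ≈ 18.2%

18.2%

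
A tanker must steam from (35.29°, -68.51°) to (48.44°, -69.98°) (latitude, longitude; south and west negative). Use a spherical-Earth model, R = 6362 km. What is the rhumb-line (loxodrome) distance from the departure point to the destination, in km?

1465 km

Δψ = ln[tan(π/4+φ₂/2)/tan(π/4+φ₁/2)] = +0.3100;  Δφ = +0.2295 rad,  Δλ = -0.0257 rad
q = Δφ/Δψ = 0.7404
d = R·√(Δφ² + q²Δλ²) = 6362·0.23030 = 1465 km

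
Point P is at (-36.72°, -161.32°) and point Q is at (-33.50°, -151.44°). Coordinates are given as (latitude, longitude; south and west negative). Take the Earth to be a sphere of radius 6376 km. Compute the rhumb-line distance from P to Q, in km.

968 km

Δψ = ln[tan(π/4+φ₂/2)/tan(π/4+φ₁/2)] = +0.0687;  Δφ = +0.0562 rad,  Δλ = +0.1724 rad
q = Δφ/Δψ = 0.8178
d = R·√(Δφ² + q²Δλ²) = 6376·0.15181 = 968 km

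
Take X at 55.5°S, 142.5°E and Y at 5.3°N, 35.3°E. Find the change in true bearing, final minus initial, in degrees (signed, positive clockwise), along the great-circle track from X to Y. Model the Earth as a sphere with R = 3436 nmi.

At departure: θ₁ = atan2(sin Δλ cos φ₂, cos φ₁ sin φ₂ − sin φ₁ cos φ₂ cos Δλ) = 258.68°
At arrival: θ₂ = atan2(sin Δλ cos φ₁, −cos φ₂ sin φ₁ + sin φ₂ cos φ₁ cos Δλ) = 326.10°
Δθ = θ₂ − θ₁ = +67.4°

+67.4°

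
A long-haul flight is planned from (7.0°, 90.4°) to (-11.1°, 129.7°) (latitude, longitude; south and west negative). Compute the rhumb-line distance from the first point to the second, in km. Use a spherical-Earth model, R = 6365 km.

4788 km

Δψ = ln[tan(π/4+φ₂/2)/tan(π/4+φ₁/2)] = -0.3174;  Δφ = -0.3159 rad,  Δλ = +0.6859 rad
q = Δφ/Δψ = 0.9952
d = R·√(Δφ² + q²Δλ²) = 6365·0.75217 = 4788 km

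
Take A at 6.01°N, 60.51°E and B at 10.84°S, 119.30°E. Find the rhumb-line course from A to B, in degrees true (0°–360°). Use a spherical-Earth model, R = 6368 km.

Δψ = ln[tan(π/4+φ₂/2)/tan(π/4+φ₁/2)] = -0.2954
Δλ = +1.0261 rad (taken the short way round)
course = atan2(Δλ, Δψ) = 106.06°

106.1°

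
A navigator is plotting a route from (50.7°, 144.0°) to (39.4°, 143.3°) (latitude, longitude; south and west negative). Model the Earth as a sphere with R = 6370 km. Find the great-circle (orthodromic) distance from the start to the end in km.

cos σ = sin φ₁ sin φ₂ + cos φ₁ cos φ₂ cos Δλ
      = sin(50.70°)sin(39.40°) + cos(50.70°)cos(39.40°)cos(-0.70°) = 0.9806
σ = 11.311° → d = Rσ = 6370·0.19741 = 1257 km

1257 km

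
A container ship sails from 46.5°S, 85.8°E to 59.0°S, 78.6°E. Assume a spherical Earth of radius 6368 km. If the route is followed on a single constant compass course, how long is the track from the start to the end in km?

1470 km

Δψ = ln[tan(π/4+φ₂/2)/tan(π/4+φ₁/2)] = -0.3637;  Δφ = -0.2182 rad,  Δλ = -0.1257 rad
q = Δφ/Δψ = 0.5999
d = R·√(Δφ² + q²Δλ²) = 6368·0.23082 = 1470 km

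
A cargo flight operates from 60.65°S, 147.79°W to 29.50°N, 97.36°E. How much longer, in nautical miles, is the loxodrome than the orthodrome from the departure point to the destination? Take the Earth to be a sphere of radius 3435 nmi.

Great circle: cos σ = sin φ₁ sin φ₂ + cos φ₁ cos φ₂ cos Δλ,  σ = 2.2250 rad → d_gc = 7642.7 nmi
Rhumb line: Δψ = +1.8791, q = Δφ/Δψ = 0.8373, d_rh = R√(Δφ²+q²Δλ²) = 7902.5 nmi
Excess = 7902.5 − 7642.7 = 259.8 ≈ 260 nmi

260 nmi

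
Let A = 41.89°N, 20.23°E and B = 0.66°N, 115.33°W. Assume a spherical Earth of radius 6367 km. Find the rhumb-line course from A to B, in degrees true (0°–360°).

251.4°

Meridional parts: M(φ₁)=+0.8066, M(φ₂)=+0.0115 → ΔM = -0.7951;  Δλ = -2.3660 rad
tan C = Δλ / ΔM = +2.9758 → C = 251.43°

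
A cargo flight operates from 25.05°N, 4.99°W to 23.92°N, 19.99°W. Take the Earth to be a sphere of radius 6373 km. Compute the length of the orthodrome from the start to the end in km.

cos σ = sin φ₁ sin φ₂ + cos φ₁ cos φ₂ cos Δλ
      = sin(25.05°)sin(23.92°) + cos(25.05°)cos(23.92°)cos(-15.00°) = 0.9716
σ = 13.691° → d = Rσ = 6373·0.23895 = 1523 km

1523 km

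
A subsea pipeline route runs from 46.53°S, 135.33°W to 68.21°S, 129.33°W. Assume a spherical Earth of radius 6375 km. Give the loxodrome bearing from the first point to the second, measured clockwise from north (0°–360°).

Meridional parts: M(φ₁)=-0.9197, M(φ₂)=-1.6478 → ΔM = -0.7281;  Δλ = +0.1047 rad
tan C = Δλ / ΔM = -0.1438 → C = 171.82°

171.8°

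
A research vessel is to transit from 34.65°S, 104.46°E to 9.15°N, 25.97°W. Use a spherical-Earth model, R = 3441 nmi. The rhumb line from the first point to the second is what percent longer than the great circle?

2.5%

Great circle: σ = 2.2359 rad → d_gc = Rσ = 7693.6 nmi
Rhumb: Δφ = +0.7645, Δλ = -2.2764, Δψ = +0.8058, q = Δφ/Δψ = 0.9487 → d_rh = R√(Δφ²+q²Δλ²) = 7883.3 nmi
Excess = (7883.3 − 7693.6) / 7693.6 = 189.7 / 7693.6 = 2.47% ≈ 2.5%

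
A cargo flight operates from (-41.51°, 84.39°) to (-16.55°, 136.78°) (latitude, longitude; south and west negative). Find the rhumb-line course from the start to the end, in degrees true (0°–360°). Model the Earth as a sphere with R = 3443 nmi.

61.1°

Meridional parts: M(φ₁)=-0.7977, M(φ₂)=-0.2930 → ΔM = +0.5047;  Δλ = +0.9144 rad
tan C = Δλ / ΔM = +1.8116 → C = 61.10°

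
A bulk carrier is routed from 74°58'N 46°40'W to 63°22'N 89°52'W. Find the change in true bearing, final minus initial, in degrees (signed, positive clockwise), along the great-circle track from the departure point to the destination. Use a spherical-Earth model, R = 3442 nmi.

-40.8°

At departure: θ₁ = atan2(sin Δλ cos φ₂, cos φ₁ sin φ₂ − sin φ₁ cos φ₂ cos Δλ) = 254.74°
At arrival: θ₂ = atan2(sin Δλ cos φ₁, −cos φ₂ sin φ₁ + sin φ₂ cos φ₁ cos Δλ) = 213.93°
Δθ = θ₂ − θ₁ = -40.8°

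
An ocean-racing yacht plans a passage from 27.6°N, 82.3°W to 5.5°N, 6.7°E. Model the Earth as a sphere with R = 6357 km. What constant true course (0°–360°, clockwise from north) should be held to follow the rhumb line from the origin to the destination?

Meridional parts: M(φ₁)=+0.5015, M(φ₂)=+0.0961 → ΔM = -0.4054;  Δλ = +1.5533 rad
tan C = Δλ / ΔM = -3.8320 → C = 104.63°

104.6°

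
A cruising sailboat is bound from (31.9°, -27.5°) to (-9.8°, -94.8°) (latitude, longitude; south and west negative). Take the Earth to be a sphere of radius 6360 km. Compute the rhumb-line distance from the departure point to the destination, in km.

Rhumb course C = atan2(Δλ, Δψ) with Δψ = ln[tan(π/4+φ₂/2)/tan(π/4+φ₁/2)] = -0.7599, Δλ = -1.1746 → C = 237.10°
d = R·|Δφ| / |cos C| = 6360·0.72780 / 0.54316 = 8522 km

8522 km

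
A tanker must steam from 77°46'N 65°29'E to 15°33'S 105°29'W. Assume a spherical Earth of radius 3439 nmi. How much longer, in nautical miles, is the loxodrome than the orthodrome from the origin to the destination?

Great circle: cos σ = sin φ₁ sin φ₂ + cos φ₁ cos φ₂ cos Δλ,  σ = 2.0528 rad → d_gc = 7059.7 nmi
Rhumb line: Δψ = -2.5082, q = Δφ/Δψ = 0.6493, d_rh = R√(Δφ²+q²Δλ²) = 8704.8 nmi
Excess = 8704.8 − 7059.7 = 1645.1 ≈ 1645 nmi

1645 nmi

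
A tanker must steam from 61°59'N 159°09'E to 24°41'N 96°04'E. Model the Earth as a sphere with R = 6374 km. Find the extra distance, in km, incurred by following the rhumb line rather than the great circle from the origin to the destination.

167 km

Great circle: cos σ = sin φ₁ sin φ₂ + cos φ₁ cos φ₂ cos Δλ,  σ = 0.9741 rad → d_gc = 6209.179 km
Rhumb line: Δψ = -0.9436, q = Δφ/Δψ = 0.6899, d_rh = R√(Δφ²+q²Δλ²) = 6376.676 km
Excess = 6376.676 − 6209.179 = 167.497 ≈ 167 km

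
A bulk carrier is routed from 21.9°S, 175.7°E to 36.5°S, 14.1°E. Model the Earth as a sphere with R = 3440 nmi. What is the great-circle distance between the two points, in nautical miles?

7149 nmi

cos σ = sin φ₁ sin φ₂ + cos φ₁ cos φ₂ cos Δλ
      = sin(-21.90°)sin(-36.50°) + cos(-21.90°)cos(-36.50°)cos(-161.60°) = -0.4859
σ = 119.069° → d = Rσ = 3440·2.07814 = 7149 nmi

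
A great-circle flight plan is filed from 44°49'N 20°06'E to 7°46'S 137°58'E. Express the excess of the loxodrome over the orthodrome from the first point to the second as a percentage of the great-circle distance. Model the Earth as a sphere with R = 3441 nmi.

Great circle: σ = 2.0084 rad → d_gc = Rσ = 6910.9 nmi
Rhumb: Δφ = -0.9178, Δλ = +2.0572, Δψ = -1.0128, q = Δφ/Δψ = 0.9061 → d_rh = R√(Δφ²+q²Δλ²) = 7149.5 nmi
Excess = (7149.5 − 6910.9) / 6910.9 = 238.6 / 6910.9 = 3.453% ≈ 3.5%

3.5%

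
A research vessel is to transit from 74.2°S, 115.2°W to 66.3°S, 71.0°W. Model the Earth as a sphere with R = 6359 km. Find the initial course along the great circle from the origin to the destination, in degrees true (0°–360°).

84.3°

θ = atan2( sin Δλ·cos φ₂ ,  cos φ₁ sin φ₂ − sin φ₁ cos φ₂ cos Δλ )
  = atan2(+0.2802, +0.0280) = 84.30°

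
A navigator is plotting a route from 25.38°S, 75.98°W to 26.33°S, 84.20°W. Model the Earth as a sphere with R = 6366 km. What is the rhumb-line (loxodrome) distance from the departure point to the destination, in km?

Rhumb course C = atan2(Δλ, Δψ) with Δψ = ln[tan(π/4+φ₂/2)/tan(π/4+φ₁/2)] = -0.0184, Δλ = -0.1435 → C = 262.68°
d = R·|Δφ| / |cos C| = 6366·0.01658 / 0.12738 = 829 km

829 km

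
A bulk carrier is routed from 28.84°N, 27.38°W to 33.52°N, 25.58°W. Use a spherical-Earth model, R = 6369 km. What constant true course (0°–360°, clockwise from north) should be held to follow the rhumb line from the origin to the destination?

18.2°

Meridional parts: M(φ₁)=+0.5261, M(φ₂)=+0.6216 → ΔM = +0.0955;  Δλ = +0.0314 rad
tan C = Δλ / ΔM = +0.3289 → C = 18.21°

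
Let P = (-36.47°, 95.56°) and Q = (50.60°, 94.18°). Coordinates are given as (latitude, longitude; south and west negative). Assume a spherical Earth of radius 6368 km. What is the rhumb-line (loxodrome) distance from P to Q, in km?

Rhumb course C = atan2(Δλ, Δψ) with Δψ = ln[tan(π/4+φ₂/2)/tan(π/4+φ₁/2)] = +1.7115, Δλ = -0.0241 → C = 359.19°
d = R·|Δφ| / |cos C| = 6368·1.51966 / 0.99990 = 9678 km

9678 km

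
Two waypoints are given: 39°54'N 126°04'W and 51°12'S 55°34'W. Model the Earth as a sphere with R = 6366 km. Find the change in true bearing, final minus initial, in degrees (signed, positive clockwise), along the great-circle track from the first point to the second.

Initial bearing θ₁ = atan2(sin Δλ cos φ₂, cos φ₁ sin φ₂ − sin φ₁ cos φ₂ cos Δλ) = 141.10°
Final bearing θ₂ = (initial bearing from the destination back to the start) + 180° = 129.75°
Δθ = θ₂ − θ₁ = -11.3°

-11.3°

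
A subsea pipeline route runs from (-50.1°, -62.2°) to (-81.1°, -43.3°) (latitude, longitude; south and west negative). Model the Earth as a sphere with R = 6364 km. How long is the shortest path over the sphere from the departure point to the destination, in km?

cos σ = sin φ₁ sin φ₂ + cos φ₁ cos φ₂ cos Δλ
      = sin(-50.10°)sin(-81.10°) + cos(-50.10°)cos(-81.10°)cos(18.90°) = 0.8518
σ = 31.590° → d = Rσ = 6364·0.55135 = 3509 km

3509 km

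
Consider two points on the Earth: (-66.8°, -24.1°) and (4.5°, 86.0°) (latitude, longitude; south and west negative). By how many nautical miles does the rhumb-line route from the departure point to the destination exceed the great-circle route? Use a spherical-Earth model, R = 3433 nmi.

422 nmi

Great circle: cos σ = sin φ₁ sin φ₂ + cos φ₁ cos φ₂ cos Δλ,  σ = 1.7794 rad → d_gc = 6108.6 nmi
Rhumb line: Δψ = +1.6620, q = Δφ/Δψ = 0.7487, d_rh = R√(Δφ²+q²Δλ²) = 6530.5 nmi
Excess = 6530.5 − 6108.6 = 421.9 ≈ 422 nmi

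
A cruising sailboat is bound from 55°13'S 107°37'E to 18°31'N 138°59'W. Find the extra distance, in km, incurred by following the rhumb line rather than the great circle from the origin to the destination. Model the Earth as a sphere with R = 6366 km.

467 km

Great circle: cos σ = sin φ₁ sin φ₂ + cos φ₁ cos φ₂ cos Δλ,  σ = 2.0665 rad → d_gc = 13155.5 km
Rhumb line: Δψ = +1.4898, q = Δφ/Δψ = 0.8638, d_rh = R√(Δφ²+q²Δλ²) = 13622.3 km
Excess = 13622.3 − 13155.5 = 466.8 ≈ 467 km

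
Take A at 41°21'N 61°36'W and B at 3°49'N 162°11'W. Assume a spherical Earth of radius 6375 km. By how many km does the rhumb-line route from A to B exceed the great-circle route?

Great circle: cos σ = sin φ₁ sin φ₂ + cos φ₁ cos φ₂ cos Δλ,  σ = 1.6645 rad → d_gc = 10611.4 km
Rhumb line: Δψ = -0.7273, q = Δφ/Δψ = 0.9007, d_rh = R√(Δφ²+q²Δλ²) = 10910.7 km
Excess = 10910.7 − 10611.4 = 299.3 ≈ 299 km

299 km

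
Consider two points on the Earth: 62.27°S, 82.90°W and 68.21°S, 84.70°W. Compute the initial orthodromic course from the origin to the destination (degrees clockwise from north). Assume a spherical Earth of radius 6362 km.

N = sin Δλ·cos φ₂ = -0.0117;  D = cos φ₁ sin φ₂ − sin φ₁ cos φ₂ cos Δλ = -0.1036
initial course = atan2(N, D) = 186.42°

186.4°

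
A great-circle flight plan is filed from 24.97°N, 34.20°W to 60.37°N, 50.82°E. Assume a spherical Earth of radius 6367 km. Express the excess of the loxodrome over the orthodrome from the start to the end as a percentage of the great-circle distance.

Great circle: σ = 1.1529 rad → d_gc = Rσ = 7340.4 km
Rhumb: Δφ = +0.6178, Δλ = +1.4839, Δψ = +0.8796, q = Δφ/Δψ = 0.7024 → d_rh = R√(Δφ²+q²Δλ²) = 7714.3 km
Excess = (7714.3 − 7340.4) / 7340.4 = 373.9 / 7340.4 = 5.09% ≈ 5.1%

5.1%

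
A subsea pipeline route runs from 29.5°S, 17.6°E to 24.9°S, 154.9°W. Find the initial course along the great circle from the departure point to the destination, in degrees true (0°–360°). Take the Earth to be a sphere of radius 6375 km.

188.3°

θ = atan2( sin Δλ·cos φ₂ ,  cos φ₁ sin φ₂ − sin φ₁ cos φ₂ cos Δλ )
  = atan2(-0.1184, -0.8093) = 188.32°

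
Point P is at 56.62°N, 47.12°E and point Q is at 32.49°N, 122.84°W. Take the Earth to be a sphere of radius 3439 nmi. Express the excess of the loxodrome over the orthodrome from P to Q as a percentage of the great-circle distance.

Great circle: σ = 1.5792 rad → d_gc = Rσ = 5430.9 nmi
Rhumb: Δφ = -0.4211, Δλ = -2.9664, Δψ = -0.6044, q = Δφ/Δψ = 0.6968 → d_rh = R√(Δφ²+q²Δλ²) = 7254.2 nmi
Excess = (7254.2 − 5430.9) / 5430.9 = 1823.3 / 5430.9 = 33.57% ≈ 33.6%

33.6%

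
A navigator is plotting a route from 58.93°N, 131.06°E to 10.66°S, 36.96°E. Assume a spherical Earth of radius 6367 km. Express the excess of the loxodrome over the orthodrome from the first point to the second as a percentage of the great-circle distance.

3.2%

Great circle: σ = 1.7668 rad → d_gc = Rσ = 11248.9 km
Rhumb: Δφ = -1.2146, Δλ = -1.6424, Δψ = -1.4673, q = Δφ/Δψ = 0.8277 → d_rh = R√(Δφ²+q²Δλ²) = 11607.0 km
Excess = (11607.0 − 11248.9) / 11248.9 = 358.1 / 11248.9 = 3.18% ≈ 3.2%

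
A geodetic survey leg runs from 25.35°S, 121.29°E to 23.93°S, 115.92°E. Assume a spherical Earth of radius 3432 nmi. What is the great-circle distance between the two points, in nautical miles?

304 nmi

Haversine: a = sin²(Δφ/2)+cos φ₁ cos φ₂ sin²(Δλ/2) = 0.00197;  σ = 2·atan2(√a,√(1−a))
σ = 5.083° → d = Rσ = 3432·0.08871 = 304 nmi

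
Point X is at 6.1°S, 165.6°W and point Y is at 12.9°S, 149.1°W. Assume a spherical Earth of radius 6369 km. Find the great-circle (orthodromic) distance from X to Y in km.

1959 km

Haversine: a = sin²(Δφ/2)+cos φ₁ cos φ₂ sin²(Δλ/2) = 0.02347;  σ = 2·atan2(√a,√(1−a))
σ = 17.626° → d = Rσ = 6369·0.30764 = 1959 km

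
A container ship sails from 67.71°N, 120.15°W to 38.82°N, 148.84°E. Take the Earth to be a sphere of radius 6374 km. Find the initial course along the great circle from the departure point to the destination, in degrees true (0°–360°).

287.8°

N = sin Δλ·cos φ₂ = -0.7790;  D = cos φ₁ sin φ₂ − sin φ₁ cos φ₂ cos Δλ = +0.2505
initial course = atan2(N, D) = 287.82°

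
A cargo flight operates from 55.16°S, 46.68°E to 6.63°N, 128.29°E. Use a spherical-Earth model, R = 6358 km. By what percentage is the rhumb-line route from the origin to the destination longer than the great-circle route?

Great circle: σ = 1.5828 rad → d_gc = Rσ = 10063.2 km
Rhumb: Δφ = +1.0784, Δλ = +1.4244, Δψ = +1.2751, q = Δφ/Δψ = 0.8458 → d_rh = R√(Δφ²+q²Δλ²) = 10280.2 km
Excess = (10280.2 − 10063.2) / 10063.2 = 217.0 / 10063.2 = 2.16% ≈ 2.2%

2.2%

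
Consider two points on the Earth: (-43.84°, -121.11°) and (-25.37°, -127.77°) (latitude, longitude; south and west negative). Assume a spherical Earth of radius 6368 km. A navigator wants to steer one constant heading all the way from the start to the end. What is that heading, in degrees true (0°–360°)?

Δψ = ln[tan(π/4+φ₂/2)/tan(π/4+φ₁/2)] = +0.3950
Δλ = -0.1162 rad (taken the short way round)
course = atan2(Δλ, Δψ) = 343.60°

343.6°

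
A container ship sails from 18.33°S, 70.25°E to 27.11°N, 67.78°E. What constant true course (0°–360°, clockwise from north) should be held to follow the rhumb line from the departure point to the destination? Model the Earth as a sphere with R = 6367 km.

357.0°

Δψ = ln[tan(π/4+φ₂/2)/tan(π/4+φ₁/2)] = +0.8174
Δλ = -0.0431 rad (taken the short way round)
course = atan2(Δλ, Δψ) = 356.98°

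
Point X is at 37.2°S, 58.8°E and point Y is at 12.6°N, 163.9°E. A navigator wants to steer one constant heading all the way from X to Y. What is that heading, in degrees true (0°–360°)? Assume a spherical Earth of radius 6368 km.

Δψ = ln[tan(π/4+φ₂/2)/tan(π/4+φ₁/2)] = +0.9221
Δλ = +1.8343 rad (taken the short way round)
course = atan2(Δλ, Δψ) = 63.31°

63.3°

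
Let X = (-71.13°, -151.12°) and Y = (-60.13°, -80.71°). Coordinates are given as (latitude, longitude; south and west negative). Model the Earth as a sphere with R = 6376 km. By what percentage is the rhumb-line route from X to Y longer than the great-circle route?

Great circle: σ = 0.5063 rad → d_gc = Rσ = 3228.0 km
Rhumb: Δφ = +0.1920, Δλ = +1.2289, Δψ = +0.4732, q = Δφ/Δψ = 0.4057 → d_rh = R√(Δφ²+q²Δλ²) = 3406.5 km
Excess = (3406.5 − 3228.0) / 3228.0 = 178.5 / 3228.0 = 5.53% ≈ 5.5%

5.5%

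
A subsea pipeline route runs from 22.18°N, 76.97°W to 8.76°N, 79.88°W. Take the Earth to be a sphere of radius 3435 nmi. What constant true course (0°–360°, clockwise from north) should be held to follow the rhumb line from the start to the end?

Δψ = ln[tan(π/4+φ₂/2)/tan(π/4+φ₁/2)] = -0.2437
Δλ = -0.0508 rad (taken the short way round)
course = atan2(Δλ, Δψ) = 191.77°

191.8°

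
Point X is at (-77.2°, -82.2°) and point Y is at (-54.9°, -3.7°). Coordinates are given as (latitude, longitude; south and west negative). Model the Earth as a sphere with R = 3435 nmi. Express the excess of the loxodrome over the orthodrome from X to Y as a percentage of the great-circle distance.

6.8%

Great circle: σ = 0.6037 rad → d_gc = Rσ = 2073.9 nmi
Rhumb: Δφ = +0.3892, Δλ = +1.3701, Δψ = +1.0366, q = Δφ/Δψ = 0.3755 → d_rh = R√(Δφ²+q²Δλ²) = 2215.9 nmi
Excess = (2215.9 − 2073.9) / 2073.9 = 142.0 / 2073.9 = 6.847% ≈ 6.8%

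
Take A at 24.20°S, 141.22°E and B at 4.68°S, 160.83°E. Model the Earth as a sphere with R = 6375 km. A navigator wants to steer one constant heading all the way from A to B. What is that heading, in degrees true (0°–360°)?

44.1°

Meridional parts: M(φ₁)=-0.4355, M(φ₂)=-0.0818 → ΔM = +0.3537;  Δλ = +0.3423 rad
tan C = Δλ / ΔM = +0.9675 → C = 44.05°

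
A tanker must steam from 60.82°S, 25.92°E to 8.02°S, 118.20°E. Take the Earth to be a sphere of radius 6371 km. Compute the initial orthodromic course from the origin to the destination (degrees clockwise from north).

95.9°

θ = atan2( sin Δλ·cos φ₂ ,  cos φ₁ sin φ₂ − sin φ₁ cos φ₂ cos Δλ )
  = atan2(+0.9894, -0.1024) = 95.91°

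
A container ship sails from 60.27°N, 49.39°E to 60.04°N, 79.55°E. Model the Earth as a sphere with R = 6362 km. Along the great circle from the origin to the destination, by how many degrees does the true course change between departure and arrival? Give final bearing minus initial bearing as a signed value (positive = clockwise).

At departure: θ₁ = atan2(sin Δλ cos φ₂, cos φ₁ sin φ₂ − sin φ₁ cos φ₂ cos Δλ) = 77.70°
At arrival: θ₂ = atan2(sin Δλ cos φ₁, −cos φ₂ sin φ₁ + sin φ₂ cos φ₁ cos Δλ) = 104.01°
Δθ = θ₂ − θ₁ = +26.3°

+26.3°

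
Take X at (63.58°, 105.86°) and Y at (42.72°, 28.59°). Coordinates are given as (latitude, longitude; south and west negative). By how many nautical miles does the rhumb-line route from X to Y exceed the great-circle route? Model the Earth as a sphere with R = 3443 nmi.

Great circle: cos σ = sin φ₁ sin φ₂ + cos φ₁ cos φ₂ cos Δλ,  σ = 0.8236 rad → d_gc = 2835.6 nmi
Rhumb line: Δψ = -0.6231, q = Δφ/Δψ = 0.5843, d_rh = R√(Δφ²+q²Δλ²) = 2988.5 nmi
Excess = 2988.5 − 2835.6 = 152.9 ≈ 153 nmi

153 nmi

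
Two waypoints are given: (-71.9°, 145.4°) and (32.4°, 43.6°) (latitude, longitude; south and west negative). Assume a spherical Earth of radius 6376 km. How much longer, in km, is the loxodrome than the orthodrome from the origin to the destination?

Great circle: cos σ = sin φ₁ sin φ₂ + cos φ₁ cos φ₂ cos Δλ,  σ = 2.1688 rad → d_gc = 13828.0 km
Rhumb line: Δψ = +2.4354, q = Δφ/Δψ = 0.7475, d_rh = R√(Δφ²+q²Δλ²) = 14367.3 km
Excess = 14367.3 − 13828.0 = 539.3 ≈ 539 km

539 km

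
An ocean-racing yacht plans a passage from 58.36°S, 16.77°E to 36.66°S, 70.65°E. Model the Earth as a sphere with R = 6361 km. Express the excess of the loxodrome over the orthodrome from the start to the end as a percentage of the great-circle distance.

2.1%

Great circle: σ = 0.7130 rad → d_gc = Rσ = 4535.6 km
Rhumb: Δφ = +0.3787, Δλ = +0.9404, Δψ = +0.5725, q = Δφ/Δψ = 0.6615 → d_rh = R√(Δφ²+q²Δλ²) = 4632.9 km
Excess = (4632.9 − 4535.6) / 4535.6 = 97.3 / 4535.6 = 2.145% ≈ 2.1%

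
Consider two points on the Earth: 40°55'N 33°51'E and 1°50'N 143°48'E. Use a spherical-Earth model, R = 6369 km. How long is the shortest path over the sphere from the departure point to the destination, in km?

cos σ = sin φ₁ sin φ₂ + cos φ₁ cos φ₂ cos Δλ
      = sin(40.92°)sin(1.83°) + cos(40.92°)cos(1.83°)cos(109.95°) = -0.2367
σ = 103.695° → d = Rσ = 6369·1.80981 = 11527 km

11527 km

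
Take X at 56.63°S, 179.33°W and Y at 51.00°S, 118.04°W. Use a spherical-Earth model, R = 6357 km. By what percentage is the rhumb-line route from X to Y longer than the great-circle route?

Great circle: σ = 0.6175 rad → d_gc = Rσ = 3925.7 km
Rhumb: Δφ = +0.0983, Δλ = +1.0697, Δψ = +0.1668, q = Δφ/Δψ = 0.5893 → d_rh = R√(Δφ²+q²Δλ²) = 4055.5 km
Excess = (4055.5 − 3925.7) / 3925.7 = 129.8 / 3925.7 = 3.31% ≈ 3.3%

3.3%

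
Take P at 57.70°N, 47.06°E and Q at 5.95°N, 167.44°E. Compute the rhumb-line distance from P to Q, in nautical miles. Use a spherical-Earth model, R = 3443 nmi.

6542 nmi

Δψ = ln[tan(π/4+φ₂/2)/tan(π/4+φ₁/2)] = -1.1353;  Δφ = -0.9032 rad,  Δλ = +2.1010 rad
q = Δφ/Δψ = 0.7956
d = R·√(Δφ² + q²Δλ²) = 3443·1.89995 = 6542 nmi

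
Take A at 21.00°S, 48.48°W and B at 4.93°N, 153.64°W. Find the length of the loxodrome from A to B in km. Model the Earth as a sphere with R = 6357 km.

Rhumb course C = atan2(Δλ, Δψ) with Δψ = ln[tan(π/4+φ₂/2)/tan(π/4+φ₁/2)] = +0.4612, Δλ = -1.8354 → C = 284.10°
d = R·|Δφ| / |cos C| = 6357·0.45256 / 0.24369 = 11806 km

11806 km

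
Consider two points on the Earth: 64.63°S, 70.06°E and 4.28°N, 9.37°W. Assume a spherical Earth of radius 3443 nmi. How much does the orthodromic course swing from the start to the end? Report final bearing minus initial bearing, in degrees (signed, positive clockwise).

Initial bearing θ₁ = atan2(sin Δλ cos φ₂, cos φ₁ sin φ₂ − sin φ₁ cos φ₂ cos Δλ) = 281.38°
Final bearing θ₂ = (initial bearing from the destination back to the start) + 180° = 335.09°
Δθ = θ₂ − θ₁ = +53.7°

+53.7°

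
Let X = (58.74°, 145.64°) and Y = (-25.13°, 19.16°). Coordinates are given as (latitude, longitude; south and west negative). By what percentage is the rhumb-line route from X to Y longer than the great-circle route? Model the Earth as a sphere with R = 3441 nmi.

4.7%

Great circle: σ = 2.2683 rad → d_gc = Rσ = 7805.4 nmi
Rhumb: Δφ = -1.4638, Δλ = -2.2075, Δψ = -1.7272, q = Δφ/Δψ = 0.8475 → d_rh = R√(Δφ²+q²Δλ²) = 8174.1 nmi
Excess = (8174.1 − 7805.4) / 7805.4 = 368.7 / 7805.4 = 4.72% ≈ 4.7%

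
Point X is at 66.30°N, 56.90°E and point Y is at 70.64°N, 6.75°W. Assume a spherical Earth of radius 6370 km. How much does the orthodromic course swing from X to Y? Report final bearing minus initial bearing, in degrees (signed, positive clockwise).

Initial bearing θ₁ = atan2(sin Δλ cos φ₂, cos φ₁ sin φ₂ − sin φ₁ cos φ₂ cos Δλ) = 309.46°
Final bearing θ₂ = (initial bearing from the destination back to the start) + 180° = 249.42°
Δθ = θ₂ − θ₁ = -60.0°

-60.0°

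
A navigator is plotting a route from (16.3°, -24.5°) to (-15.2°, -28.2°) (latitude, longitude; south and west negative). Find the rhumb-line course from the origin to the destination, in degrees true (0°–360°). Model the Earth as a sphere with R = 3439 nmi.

186.6°

Meridional parts: M(φ₁)=+0.2884, M(φ₂)=-0.2685 → ΔM = -0.5569;  Δλ = -0.0646 rad
tan C = Δλ / ΔM = +0.1160 → C = 186.61°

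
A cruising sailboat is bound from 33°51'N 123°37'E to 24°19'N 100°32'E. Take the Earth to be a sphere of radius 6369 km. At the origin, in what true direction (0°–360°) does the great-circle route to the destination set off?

θ = atan2( sin Δλ·cos φ₂ ,  cos φ₁ sin φ₂ − sin φ₁ cos φ₂ cos Δλ )
  = atan2(-0.3573, -0.1250) = 250.72°

250.7°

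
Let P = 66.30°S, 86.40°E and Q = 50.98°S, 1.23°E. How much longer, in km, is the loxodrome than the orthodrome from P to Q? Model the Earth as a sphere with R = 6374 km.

Great circle: cos σ = sin φ₁ sin φ₂ + cos φ₁ cos φ₂ cos Δλ,  σ = 0.7485 rad → d_gc = 4770.9 km
Rhumb line: Δψ = +0.5239, q = Δφ/Δψ = 0.5103, d_rh = R√(Δφ²+q²Δλ²) = 5127.1 km
Excess = 5127.1 − 4770.9 = 356.2 ≈ 356 km

356 km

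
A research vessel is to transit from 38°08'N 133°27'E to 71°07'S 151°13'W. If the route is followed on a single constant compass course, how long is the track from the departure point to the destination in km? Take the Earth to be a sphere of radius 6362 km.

Δψ = ln[tan(π/4+φ₂/2)/tan(π/4+φ₁/2)] = -2.5149;  Δφ = -1.9068 rad,  Δλ = +1.3148 rad
q = Δφ/Δψ = 0.7582
d = R·√(Δφ² + q²Δλ²) = 6362·2.15163 = 13689 km

13689 km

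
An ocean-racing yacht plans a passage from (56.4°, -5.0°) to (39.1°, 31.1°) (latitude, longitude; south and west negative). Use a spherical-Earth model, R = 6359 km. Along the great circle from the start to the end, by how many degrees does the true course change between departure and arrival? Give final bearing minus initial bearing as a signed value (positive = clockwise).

At departure: θ₁ = atan2(sin Δλ cos φ₂, cos φ₁ sin φ₂ − sin φ₁ cos φ₂ cos Δλ) = 110.75°
At arrival: θ₂ = atan2(sin Δλ cos φ₁, −cos φ₂ sin φ₁ + sin φ₂ cos φ₁ cos Δλ) = 138.18°
Δθ = θ₂ − θ₁ = +27.4°

+27.4°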